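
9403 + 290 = 9693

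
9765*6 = 58590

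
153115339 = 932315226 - 779199887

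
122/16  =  7 + 5/8  =  7.62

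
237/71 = 237/71 = 3.34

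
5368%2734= 2634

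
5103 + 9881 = 14984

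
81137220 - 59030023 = 22107197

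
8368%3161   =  2046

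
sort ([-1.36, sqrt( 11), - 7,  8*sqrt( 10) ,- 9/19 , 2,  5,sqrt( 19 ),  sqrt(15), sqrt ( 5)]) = [ - 7 ,-1.36,-9/19,2, sqrt(5 ),sqrt(11),sqrt ( 15 ), sqrt( 19),5, 8*sqrt( 10) ] 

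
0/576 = 0  =  0.00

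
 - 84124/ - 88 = 955 + 21/22 = 955.95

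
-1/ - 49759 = 1/49759=0.00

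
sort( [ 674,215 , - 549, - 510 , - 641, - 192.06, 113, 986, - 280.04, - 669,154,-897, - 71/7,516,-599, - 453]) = [-897, - 669,-641,  -  599,-549 ,- 510, -453 ,- 280.04 , - 192.06,-71/7 , 113, 154,215,  516, 674,  986]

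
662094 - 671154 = - 9060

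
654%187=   93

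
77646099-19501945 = 58144154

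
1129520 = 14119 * 80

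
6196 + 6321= 12517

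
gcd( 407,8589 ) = 1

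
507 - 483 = 24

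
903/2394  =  43/114 =0.38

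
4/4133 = 4/4133 =0.00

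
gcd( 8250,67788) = 6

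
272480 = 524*520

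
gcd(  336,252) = 84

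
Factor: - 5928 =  - 2^3* 3^1*13^1*19^1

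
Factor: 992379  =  3^1*330793^1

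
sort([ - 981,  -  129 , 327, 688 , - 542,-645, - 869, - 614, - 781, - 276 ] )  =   [ - 981, - 869, - 781, - 645, - 614, - 542, - 276, - 129, 327,688]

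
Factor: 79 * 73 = 5767 = 73^1 * 79^1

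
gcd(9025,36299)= 1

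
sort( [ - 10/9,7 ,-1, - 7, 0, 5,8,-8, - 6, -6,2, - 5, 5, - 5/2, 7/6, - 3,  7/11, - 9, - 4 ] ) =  [ - 9,  -  8, - 7, - 6, - 6,-5 , - 4,  -  3, - 5/2, - 10/9, -1,0, 7/11,  7/6,2,5,5, 7,8 ]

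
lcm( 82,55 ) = 4510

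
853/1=853=853.00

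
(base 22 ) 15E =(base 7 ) 1526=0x260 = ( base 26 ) NA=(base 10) 608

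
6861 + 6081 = 12942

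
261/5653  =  261/5653 =0.05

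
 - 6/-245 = 6/245 = 0.02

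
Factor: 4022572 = 2^2*  1005643^1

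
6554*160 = 1048640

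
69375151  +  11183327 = 80558478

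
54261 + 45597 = 99858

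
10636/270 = 39 + 53/135= 39.39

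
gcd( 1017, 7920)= 9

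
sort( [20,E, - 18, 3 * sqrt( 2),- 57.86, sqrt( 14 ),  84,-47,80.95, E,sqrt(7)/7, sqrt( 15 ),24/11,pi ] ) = [ - 57.86, - 47, - 18, sqrt(7) /7,24/11,E, E,pi, sqrt(14), sqrt( 15),3*sqrt( 2),20, 80.95, 84]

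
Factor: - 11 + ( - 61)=  -  72 = - 2^3*3^2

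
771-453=318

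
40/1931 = 40/1931 = 0.02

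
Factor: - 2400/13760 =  - 15/86=- 2^( -1) * 3^1*5^1*43^(  -  1 ) 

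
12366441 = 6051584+6314857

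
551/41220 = 551/41220= 0.01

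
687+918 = 1605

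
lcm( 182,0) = 0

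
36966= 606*61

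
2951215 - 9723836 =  - 6772621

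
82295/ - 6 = -13716 + 1/6 = - 13715.83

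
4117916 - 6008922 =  - 1891006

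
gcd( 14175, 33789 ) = 21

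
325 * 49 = 15925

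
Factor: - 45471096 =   -  2^3*3^2*11^1*57413^1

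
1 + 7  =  8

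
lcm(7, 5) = 35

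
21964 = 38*578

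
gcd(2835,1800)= 45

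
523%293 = 230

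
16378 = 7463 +8915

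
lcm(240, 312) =3120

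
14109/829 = 14109/829 = 17.02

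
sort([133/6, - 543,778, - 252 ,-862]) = [ -862, - 543, - 252,  133/6, 778 ] 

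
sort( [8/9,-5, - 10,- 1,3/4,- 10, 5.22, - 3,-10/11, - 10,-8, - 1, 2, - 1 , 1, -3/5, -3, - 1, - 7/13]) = [ - 10, - 10,-10, - 8, - 5,  -  3 , - 3, -1, - 1, - 1 , - 1,-10/11, - 3/5, - 7/13, 3/4,8/9 , 1,2, 5.22] 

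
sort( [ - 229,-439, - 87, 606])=[ - 439,  -  229, - 87, 606]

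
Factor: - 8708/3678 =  - 2^1*3^( - 1)*7^1 * 311^1 * 613^ ( - 1) = -4354/1839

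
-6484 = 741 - 7225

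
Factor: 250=2^1* 5^3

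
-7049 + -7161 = -14210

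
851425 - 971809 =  - 120384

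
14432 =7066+7366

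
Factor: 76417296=2^4* 3^1*1592027^1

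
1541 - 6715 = -5174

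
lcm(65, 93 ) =6045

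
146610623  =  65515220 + 81095403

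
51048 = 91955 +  - 40907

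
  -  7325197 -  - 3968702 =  - 3356495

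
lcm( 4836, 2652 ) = 82212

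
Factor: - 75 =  - 3^1 * 5^2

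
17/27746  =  17/27746 = 0.00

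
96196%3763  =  2121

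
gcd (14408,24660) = 4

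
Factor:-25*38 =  - 2^1 * 5^2*19^1 = - 950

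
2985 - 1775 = 1210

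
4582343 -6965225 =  - 2382882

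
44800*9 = 403200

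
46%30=16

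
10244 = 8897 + 1347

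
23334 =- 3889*(  -  6 ) 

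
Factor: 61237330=2^1*5^1*7^1*11^1*67^1*1187^1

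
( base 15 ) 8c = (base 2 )10000100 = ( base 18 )76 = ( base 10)132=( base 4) 2010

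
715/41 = 715/41=17.44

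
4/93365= 4/93365 = 0.00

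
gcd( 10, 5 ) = 5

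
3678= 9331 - 5653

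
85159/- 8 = -10645+1/8= - 10644.88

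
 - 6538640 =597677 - 7136317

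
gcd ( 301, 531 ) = 1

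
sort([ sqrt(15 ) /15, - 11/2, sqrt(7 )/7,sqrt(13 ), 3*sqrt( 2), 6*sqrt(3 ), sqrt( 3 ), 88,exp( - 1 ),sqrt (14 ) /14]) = [ - 11/2, sqrt( 15 )/15,sqrt( 14)/14, exp(- 1 ), sqrt (7)/7,sqrt(3),sqrt(13 ) , 3*sqrt(2 ), 6*sqrt(3 ), 88] 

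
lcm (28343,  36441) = 255087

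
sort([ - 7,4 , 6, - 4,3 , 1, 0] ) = [ - 7 , - 4, 0, 1, 3, 4, 6] 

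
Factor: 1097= 1097^1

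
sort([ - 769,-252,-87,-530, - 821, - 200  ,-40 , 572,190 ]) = [-821, -769, - 530,  -  252, - 200,-87, - 40, 190,572]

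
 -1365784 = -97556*14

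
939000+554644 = 1493644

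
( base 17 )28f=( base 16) 2D9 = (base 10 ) 729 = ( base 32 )mp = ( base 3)1000000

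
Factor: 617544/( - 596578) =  - 324/313  =  - 2^2 * 3^4*313^( - 1) 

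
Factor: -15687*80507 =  - 1262913309 = - 3^3*7^3*31^1*53^1*83^1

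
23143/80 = 23143/80 = 289.29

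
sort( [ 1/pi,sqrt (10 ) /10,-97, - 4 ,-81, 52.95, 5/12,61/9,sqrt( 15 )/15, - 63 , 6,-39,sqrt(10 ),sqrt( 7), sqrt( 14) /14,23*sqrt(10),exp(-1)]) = [-97, - 81,  -  63, - 39, - 4,sqrt( 15)/15,sqrt (14)/14,sqrt( 10)/10,1/pi , exp ( -1), 5/12,sqrt(7 ),sqrt( 10 ),6, 61/9,  52.95, 23*sqrt (10)]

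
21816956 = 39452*553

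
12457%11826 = 631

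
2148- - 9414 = 11562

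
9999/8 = 9999/8 = 1249.88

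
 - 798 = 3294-4092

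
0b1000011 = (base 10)67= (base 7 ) 124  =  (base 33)21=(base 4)1003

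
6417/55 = 116 + 37/55=   116.67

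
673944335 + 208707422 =882651757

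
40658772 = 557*72996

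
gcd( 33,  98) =1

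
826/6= 137 + 2/3 = 137.67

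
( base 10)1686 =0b11010010110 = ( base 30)1q6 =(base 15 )776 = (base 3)2022110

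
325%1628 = 325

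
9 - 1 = 8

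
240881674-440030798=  -199149124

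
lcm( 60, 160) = 480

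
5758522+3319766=9078288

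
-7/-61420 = 7/61420= 0.00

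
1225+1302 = 2527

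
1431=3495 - 2064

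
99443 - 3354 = 96089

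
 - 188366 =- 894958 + 706592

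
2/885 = 2/885= 0.00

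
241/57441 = 241/57441 = 0.00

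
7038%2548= 1942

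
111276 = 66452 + 44824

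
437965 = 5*87593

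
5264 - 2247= 3017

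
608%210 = 188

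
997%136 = 45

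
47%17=13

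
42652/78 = 546+32/39 = 546.82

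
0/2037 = 0 = 0.00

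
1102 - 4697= - 3595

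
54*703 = 37962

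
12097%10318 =1779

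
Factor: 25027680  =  2^5*3^1*5^1*23^1*2267^1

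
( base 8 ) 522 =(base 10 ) 338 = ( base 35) 9N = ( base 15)178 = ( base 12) 242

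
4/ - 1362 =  - 1+ 679/681 = - 0.00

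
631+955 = 1586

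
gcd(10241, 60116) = 133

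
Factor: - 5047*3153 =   -  3^1*7^2*103^1*1051^1 = - 15913191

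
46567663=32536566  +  14031097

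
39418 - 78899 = - 39481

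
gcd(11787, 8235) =3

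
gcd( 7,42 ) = 7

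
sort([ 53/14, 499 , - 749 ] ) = [ -749,53/14 , 499]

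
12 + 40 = 52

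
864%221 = 201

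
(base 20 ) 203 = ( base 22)1eb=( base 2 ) 1100100011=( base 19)245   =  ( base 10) 803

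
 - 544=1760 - 2304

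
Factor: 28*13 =2^2*7^1*13^1= 364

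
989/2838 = 23/66 = 0.35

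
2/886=1/443 = 0.00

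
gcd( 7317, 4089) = 3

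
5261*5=26305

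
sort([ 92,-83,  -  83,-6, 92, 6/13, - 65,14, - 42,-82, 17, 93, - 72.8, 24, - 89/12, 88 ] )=[ - 83 ,-83, - 82, - 72.8, - 65, - 42,-89/12, - 6, 6/13,14, 17,24,88,  92, 92,93]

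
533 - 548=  - 15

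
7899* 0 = 0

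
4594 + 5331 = 9925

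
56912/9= 6323 + 5/9 = 6323.56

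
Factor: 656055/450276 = 915/628=2^(  -  2 ) *3^1 * 5^1 * 61^1*157^( - 1) 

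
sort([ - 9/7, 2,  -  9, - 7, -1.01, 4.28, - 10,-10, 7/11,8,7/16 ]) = [-10, - 10, - 9, - 7, - 9/7, - 1.01,7/16, 7/11,2,4.28, 8]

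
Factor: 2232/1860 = 2^1*3^1*5^( - 1) = 6/5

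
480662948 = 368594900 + 112068048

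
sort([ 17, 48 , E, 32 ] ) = [E,  17,32,48]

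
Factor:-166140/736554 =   -  30/133=-2^1  *3^1*5^1*7^( - 1)* 19^(  -  1) 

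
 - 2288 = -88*26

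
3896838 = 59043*66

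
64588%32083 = 422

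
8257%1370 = 37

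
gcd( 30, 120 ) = 30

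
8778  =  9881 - 1103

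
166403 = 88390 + 78013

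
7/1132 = 7/1132= 0.01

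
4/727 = 4/727 = 0.01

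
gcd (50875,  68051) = 1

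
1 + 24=25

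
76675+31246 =107921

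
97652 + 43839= 141491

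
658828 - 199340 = 459488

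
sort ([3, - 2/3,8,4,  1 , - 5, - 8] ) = [ - 8, - 5,  -  2/3, 1,3, 4 , 8] 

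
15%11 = 4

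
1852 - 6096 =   -  4244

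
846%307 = 232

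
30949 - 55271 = - 24322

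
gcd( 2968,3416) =56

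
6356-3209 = 3147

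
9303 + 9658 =18961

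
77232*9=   695088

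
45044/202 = 22522/101 = 222.99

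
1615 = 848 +767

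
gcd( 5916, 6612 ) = 348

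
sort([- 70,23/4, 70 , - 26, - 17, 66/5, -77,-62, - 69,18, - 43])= [ - 77, - 70, - 69, - 62, - 43, - 26,  -  17,  23/4,66/5,18, 70 ] 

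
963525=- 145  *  ( - 6645) 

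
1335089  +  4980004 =6315093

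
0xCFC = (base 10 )3324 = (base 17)B89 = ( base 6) 23220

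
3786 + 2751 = 6537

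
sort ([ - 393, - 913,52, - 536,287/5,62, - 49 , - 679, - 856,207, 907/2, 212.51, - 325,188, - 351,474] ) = [-913, - 856, - 679, - 536, -393, - 351, - 325, - 49,  52,287/5, 62, 188,207,  212.51,907/2,474]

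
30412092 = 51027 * 596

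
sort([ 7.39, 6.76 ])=[6.76, 7.39] 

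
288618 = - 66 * ( - 4373 )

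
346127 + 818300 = 1164427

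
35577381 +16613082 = 52190463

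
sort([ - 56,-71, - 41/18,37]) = [ - 71, - 56,  -  41/18,37 ]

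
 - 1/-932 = 1/932=   0.00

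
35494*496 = 17605024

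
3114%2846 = 268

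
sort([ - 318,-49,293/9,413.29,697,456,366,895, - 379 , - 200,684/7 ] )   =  [ - 379, - 318, - 200 ,-49,293/9,684/7, 366,413.29, 456, 697 , 895]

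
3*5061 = 15183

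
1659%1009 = 650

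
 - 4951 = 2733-7684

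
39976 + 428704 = 468680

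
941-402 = 539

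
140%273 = 140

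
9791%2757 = 1520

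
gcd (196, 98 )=98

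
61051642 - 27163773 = 33887869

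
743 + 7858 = 8601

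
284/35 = 284/35 = 8.11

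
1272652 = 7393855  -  6121203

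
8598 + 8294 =16892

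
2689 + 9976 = 12665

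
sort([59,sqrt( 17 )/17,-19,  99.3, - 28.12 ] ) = [ - 28.12, - 19,  sqrt( 17 )/17 , 59 , 99.3]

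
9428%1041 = 59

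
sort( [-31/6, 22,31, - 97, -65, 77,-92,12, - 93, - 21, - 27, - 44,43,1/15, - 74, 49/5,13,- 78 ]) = [ - 97, - 93, -92, - 78,  -  74,-65, - 44, - 27, -21, - 31/6, 1/15, 49/5,12, 13, 22, 31, 43, 77] 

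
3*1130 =3390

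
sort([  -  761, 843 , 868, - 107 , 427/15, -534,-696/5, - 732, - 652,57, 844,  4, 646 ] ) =[ - 761, - 732, - 652, - 534, - 696/5, - 107, 4, 427/15,57, 646,843, 844, 868]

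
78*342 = 26676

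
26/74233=26/74233 = 0.00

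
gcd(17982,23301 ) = 27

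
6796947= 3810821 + 2986126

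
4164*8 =33312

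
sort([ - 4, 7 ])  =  [ - 4,7]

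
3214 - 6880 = - 3666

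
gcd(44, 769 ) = 1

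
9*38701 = 348309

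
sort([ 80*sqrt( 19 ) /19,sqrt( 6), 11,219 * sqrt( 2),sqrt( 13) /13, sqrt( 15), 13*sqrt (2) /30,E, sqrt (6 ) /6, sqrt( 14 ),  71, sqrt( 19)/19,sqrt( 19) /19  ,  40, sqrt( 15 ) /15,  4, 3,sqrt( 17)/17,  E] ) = [ sqrt( 19 ) /19 , sqrt( 19)/19,sqrt( 17)/17, sqrt( 15 ) /15,sqrt( 13) /13,  sqrt( 6)/6, 13*sqrt( 2 ) /30,sqrt( 6) , E, E,3,sqrt(14 ), sqrt( 15) , 4 , 11,80 * sqrt( 19) /19,  40,71, 219*sqrt(2)]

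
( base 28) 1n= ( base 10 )51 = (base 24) 23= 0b110011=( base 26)1p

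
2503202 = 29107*86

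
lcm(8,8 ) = 8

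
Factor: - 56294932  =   - 2^2 *3469^1*4057^1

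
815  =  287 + 528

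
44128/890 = 49 + 259/445 = 49.58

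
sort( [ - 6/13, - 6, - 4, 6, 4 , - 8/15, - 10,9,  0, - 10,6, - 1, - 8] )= [ - 10 , - 10,  -  8, - 6, - 4, - 1, - 8/15, - 6/13, 0,4,6, 6 , 9]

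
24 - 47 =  - 23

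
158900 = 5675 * 28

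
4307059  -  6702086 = - 2395027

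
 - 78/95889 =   -  26/31963=- 0.00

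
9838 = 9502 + 336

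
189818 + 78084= 267902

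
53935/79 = 53935/79  =  682.72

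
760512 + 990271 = 1750783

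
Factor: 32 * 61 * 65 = 2^5*5^1*13^1*61^1 = 126880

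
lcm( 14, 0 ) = 0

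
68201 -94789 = -26588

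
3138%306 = 78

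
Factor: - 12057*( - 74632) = 2^3*3^1*19^1*491^1*4019^1  =  899838024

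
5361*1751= 9387111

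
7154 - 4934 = 2220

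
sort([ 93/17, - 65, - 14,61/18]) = [ - 65, - 14, 61/18,93/17]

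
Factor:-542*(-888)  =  2^4*3^1*37^1*271^1 =481296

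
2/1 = 2 = 2.00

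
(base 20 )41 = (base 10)81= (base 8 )121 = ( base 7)144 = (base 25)36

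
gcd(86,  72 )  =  2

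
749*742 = 555758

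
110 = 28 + 82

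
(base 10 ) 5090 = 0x13E2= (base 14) 1BD8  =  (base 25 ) 83F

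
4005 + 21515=25520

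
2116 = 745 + 1371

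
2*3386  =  6772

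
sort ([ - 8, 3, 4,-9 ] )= [- 9, -8, 3,  4 ]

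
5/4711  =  5/4711  =  0.00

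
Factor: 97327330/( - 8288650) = - 9732733/828865 = -  5^(-1)*61^1 * 97^( - 1)*1709^ ( - 1)*159553^1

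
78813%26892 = 25029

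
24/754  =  12/377 = 0.03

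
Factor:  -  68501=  - 68501^1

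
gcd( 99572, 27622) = 2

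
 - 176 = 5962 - 6138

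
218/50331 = 218/50331 = 0.00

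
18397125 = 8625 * 2133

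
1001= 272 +729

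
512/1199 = 512/1199 = 0.43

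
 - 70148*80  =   - 5611840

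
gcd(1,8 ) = 1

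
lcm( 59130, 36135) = 650430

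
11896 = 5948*2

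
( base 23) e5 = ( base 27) C3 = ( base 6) 1303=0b101000111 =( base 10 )327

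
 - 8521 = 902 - 9423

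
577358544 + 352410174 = 929768718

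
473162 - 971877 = -498715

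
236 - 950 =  - 714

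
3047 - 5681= - 2634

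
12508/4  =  3127 = 3127.00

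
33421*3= 100263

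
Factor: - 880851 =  - 3^1*293617^1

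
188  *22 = 4136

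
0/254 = 0 = 0.00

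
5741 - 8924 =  - 3183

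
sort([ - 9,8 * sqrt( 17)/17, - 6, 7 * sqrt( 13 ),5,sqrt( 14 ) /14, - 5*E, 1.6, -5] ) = [ - 5*E, - 9,-6, - 5,sqrt(  14)/14,1.6,8 *sqrt( 17 )/17,5,7*sqrt( 13 )]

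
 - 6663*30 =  - 199890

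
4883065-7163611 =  - 2280546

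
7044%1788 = 1680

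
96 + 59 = 155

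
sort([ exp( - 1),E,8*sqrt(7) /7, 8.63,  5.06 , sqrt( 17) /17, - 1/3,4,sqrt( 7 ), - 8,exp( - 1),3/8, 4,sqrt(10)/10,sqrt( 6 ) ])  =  [ - 8,- 1/3,sqrt(17) /17,sqrt(10)/10,exp( - 1), exp(-1),3/8,sqrt( 6),sqrt( 7 ), E,8*sqrt(7)/7,4, 4,5.06,8.63 ] 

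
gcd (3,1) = 1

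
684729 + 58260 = 742989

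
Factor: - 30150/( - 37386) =5^2*31^ ( - 1) = 25/31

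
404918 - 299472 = 105446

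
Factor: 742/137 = 2^1*7^1 * 53^1*137^( - 1)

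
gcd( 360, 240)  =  120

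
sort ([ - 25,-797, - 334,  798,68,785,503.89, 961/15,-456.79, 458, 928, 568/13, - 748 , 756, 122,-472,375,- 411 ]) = [ - 797,-748, - 472, - 456.79  ,- 411, - 334,  -  25,568/13,961/15,68,122, 375,458, 503.89, 756, 785, 798, 928 ]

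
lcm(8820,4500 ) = 220500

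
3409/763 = 4+51/109 = 4.47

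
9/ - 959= - 9/959 = - 0.01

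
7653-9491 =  - 1838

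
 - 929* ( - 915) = 850035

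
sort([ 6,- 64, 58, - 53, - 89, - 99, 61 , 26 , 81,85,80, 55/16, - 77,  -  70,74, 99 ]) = [ - 99, - 89, - 77 ,  -  70, - 64, - 53, 55/16, 6, 26,58, 61,74, 80, 81,85,99] 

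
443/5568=443/5568 = 0.08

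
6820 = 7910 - 1090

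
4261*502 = 2139022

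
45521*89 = 4051369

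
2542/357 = 2542/357 =7.12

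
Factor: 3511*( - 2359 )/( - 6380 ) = 8282449/6380=   2^( -2)*5^( - 1) *7^1*11^ (-1 )* 29^( - 1) * 337^1 *3511^1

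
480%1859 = 480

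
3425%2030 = 1395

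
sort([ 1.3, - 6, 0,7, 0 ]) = [ - 6,0, 0,1.3,7 ]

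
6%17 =6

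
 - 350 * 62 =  - 21700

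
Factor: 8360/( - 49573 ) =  - 2^3*5^1*11^1 * 19^1 * 89^( - 1)*557^( - 1) 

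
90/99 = 10/11= 0.91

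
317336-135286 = 182050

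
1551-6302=-4751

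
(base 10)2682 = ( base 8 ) 5172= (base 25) 477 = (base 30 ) 2TC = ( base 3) 10200100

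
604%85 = 9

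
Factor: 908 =2^2 * 227^1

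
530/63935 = 106/12787 = 0.01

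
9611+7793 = 17404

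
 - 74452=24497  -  98949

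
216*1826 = 394416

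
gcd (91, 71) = 1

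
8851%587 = 46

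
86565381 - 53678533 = 32886848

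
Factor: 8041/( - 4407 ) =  - 3^ ( - 1 )*11^1*13^( - 1)*17^1*43^1*113^ ( - 1)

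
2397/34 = 141/2  =  70.50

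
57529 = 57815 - 286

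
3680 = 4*920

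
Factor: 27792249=3^1*1997^1*4639^1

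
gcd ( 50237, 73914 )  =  1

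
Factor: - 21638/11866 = - 17^( - 1)*31^1 = -31/17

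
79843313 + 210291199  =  290134512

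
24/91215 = 8/30405 = 0.00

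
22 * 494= 10868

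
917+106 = 1023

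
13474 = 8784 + 4690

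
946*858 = 811668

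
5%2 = 1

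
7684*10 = 76840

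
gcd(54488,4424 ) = 56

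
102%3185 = 102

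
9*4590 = 41310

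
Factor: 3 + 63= 2^1*3^1* 11^1  =  66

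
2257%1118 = 21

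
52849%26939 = 25910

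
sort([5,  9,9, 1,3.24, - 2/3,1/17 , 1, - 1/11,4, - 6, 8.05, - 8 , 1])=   [ - 8, - 6,  -  2/3,-1/11 , 1/17, 1,1,1,3.24,4,5,8.05, 9,9 ] 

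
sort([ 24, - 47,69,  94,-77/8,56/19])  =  [ - 47, - 77/8, 56/19,24,69,94]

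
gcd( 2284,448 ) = 4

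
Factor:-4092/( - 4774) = 2^1*3^1*7^ ( - 1 )= 6/7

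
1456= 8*182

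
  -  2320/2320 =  - 1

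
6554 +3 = 6557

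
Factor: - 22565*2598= -58623870 = - 2^1*3^1*5^1*433^1*4513^1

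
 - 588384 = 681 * (-864) 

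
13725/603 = 1525/67 = 22.76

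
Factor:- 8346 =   -  2^1*3^1*13^1*107^1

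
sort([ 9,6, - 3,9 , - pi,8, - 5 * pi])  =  [ - 5* pi, - pi, - 3,  6,8,9,  9]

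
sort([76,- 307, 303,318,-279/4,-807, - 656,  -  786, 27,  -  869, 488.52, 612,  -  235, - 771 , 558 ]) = [ - 869, -807, - 786, -771, - 656 , - 307, - 235, - 279/4,27,76,303,318,  488.52, 558, 612 ]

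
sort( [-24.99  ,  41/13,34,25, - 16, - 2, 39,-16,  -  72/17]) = [-24.99, - 16, - 16, - 72/17, - 2 , 41/13, 25, 34,39] 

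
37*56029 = 2073073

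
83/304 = 83/304 = 0.27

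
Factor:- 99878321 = -99878321^1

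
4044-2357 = 1687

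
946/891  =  1+5/81 =1.06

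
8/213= 8/213=0.04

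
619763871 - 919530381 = -299766510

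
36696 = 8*4587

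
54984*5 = 274920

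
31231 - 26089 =5142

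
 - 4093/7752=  - 4093/7752 = -0.53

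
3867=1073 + 2794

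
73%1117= 73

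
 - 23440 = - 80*293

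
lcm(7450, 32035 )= 320350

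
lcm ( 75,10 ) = 150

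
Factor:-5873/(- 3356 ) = 2^( - 2)*7^1  =  7/4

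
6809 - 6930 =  - 121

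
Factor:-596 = -2^2 * 149^1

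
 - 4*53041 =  - 212164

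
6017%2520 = 977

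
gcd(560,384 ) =16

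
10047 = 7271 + 2776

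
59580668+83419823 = 143000491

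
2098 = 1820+278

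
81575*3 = 244725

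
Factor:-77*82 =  -2^1* 7^1*11^1*41^1=- 6314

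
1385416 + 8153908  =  9539324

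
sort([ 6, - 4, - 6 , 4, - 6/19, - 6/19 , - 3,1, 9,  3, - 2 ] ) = [ - 6 , - 4, - 3, - 2, - 6/19, - 6/19,  1,  3,4 , 6,  9]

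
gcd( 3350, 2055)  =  5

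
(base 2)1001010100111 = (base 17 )g8f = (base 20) bif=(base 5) 123100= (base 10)4775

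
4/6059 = 4/6059 = 0.00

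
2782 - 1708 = 1074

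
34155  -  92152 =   -  57997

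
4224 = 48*88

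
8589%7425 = 1164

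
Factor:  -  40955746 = -2^1*13^1*601^1*2621^1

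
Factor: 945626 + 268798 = 2^3 * 3^2 * 101^1*167^1 = 1214424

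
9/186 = 3/62= 0.05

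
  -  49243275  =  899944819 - 949188094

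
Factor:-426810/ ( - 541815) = 2^1*347^1*881^(-1) = 694/881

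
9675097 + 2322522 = 11997619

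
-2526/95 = -27+ 39/95=-26.59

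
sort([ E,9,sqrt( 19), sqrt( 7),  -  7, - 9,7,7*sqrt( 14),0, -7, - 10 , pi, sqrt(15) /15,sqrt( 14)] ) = [ - 10 , - 9, - 7, - 7, 0,sqrt( 15) /15,  sqrt( 7), E, pi,sqrt (14 ),sqrt (19), 7, 9,7*sqrt( 14) ]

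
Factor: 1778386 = 2^1*47^1*18919^1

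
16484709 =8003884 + 8480825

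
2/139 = 2/139 = 0.01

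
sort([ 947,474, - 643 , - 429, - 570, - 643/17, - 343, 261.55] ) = [ - 643,-570, - 429, - 343,-643/17, 261.55,474,947 ] 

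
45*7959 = 358155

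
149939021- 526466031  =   - 376527010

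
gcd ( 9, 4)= 1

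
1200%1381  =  1200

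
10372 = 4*2593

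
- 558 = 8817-9375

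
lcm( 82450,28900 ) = 2803300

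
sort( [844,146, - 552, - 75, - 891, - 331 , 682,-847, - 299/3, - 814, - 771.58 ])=[ - 891,-847,-814 , - 771.58, - 552, - 331,  -  299/3, - 75,146,682, 844 ]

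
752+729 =1481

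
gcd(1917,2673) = 27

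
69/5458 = 69/5458 = 0.01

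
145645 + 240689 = 386334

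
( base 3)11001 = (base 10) 109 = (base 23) 4H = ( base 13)85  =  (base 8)155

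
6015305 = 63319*95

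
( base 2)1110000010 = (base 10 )898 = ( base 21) 20G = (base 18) 2DG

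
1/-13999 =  -1 + 13998/13999=- 0.00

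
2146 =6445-4299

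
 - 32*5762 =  - 184384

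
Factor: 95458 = 2^1 * 11^1*4339^1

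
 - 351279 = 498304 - 849583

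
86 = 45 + 41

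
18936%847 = 302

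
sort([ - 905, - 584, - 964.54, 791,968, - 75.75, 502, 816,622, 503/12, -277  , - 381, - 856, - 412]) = [ - 964.54, - 905,-856, - 584, - 412,-381,-277, - 75.75,503/12,502,622,  791, 816,968 ]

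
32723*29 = 948967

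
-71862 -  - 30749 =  - 41113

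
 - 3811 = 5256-9067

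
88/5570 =44/2785 = 0.02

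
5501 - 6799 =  - 1298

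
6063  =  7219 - 1156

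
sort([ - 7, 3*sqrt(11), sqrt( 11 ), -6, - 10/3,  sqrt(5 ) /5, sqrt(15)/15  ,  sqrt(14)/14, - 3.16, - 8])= [ - 8, - 7, - 6, -10/3 , - 3.16,sqrt(15) /15,sqrt (14 ) /14,sqrt (5 ) /5,sqrt( 11),3*sqrt(11 )]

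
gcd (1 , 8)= 1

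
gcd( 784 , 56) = 56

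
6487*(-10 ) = - 64870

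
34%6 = 4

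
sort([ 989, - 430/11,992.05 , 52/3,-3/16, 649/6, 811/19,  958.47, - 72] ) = [ - 72, - 430/11, - 3/16, 52/3, 811/19,649/6, 958.47, 989, 992.05]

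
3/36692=3/36692 =0.00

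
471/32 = 471/32= 14.72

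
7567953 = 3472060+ 4095893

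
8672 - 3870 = 4802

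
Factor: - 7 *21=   -  3^1*7^2 = -147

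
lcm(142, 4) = 284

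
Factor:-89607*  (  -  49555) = 4440474885 = 3^1*5^1*7^1*11^1*17^2*53^1*251^1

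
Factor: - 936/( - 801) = 2^3*13^1*89^( - 1) = 104/89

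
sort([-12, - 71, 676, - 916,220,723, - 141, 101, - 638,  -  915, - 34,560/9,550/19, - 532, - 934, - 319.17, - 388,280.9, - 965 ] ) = [  -  965, - 934, - 916, - 915, - 638 ,  -  532 , - 388, - 319.17, - 141, - 71, - 34, - 12, 550/19, 560/9,101,220,280.9,676, 723]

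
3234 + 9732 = 12966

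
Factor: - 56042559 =  -  3^2* 23^1 * 270737^1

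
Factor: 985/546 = 2^(-1 ) * 3^(  -  1)* 5^1*7^( - 1 )*13^(-1)*197^1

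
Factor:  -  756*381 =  - 2^2*3^4*7^1*127^1 = -  288036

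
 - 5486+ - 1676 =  - 7162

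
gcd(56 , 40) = 8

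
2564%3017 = 2564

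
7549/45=167 + 34/45 = 167.76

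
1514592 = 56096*27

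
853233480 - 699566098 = 153667382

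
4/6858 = 2/3429 = 0.00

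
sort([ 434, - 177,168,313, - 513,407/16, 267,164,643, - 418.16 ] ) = [-513,  -  418.16, - 177,407/16,164, 168 , 267, 313,434,643] 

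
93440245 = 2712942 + 90727303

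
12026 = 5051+6975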